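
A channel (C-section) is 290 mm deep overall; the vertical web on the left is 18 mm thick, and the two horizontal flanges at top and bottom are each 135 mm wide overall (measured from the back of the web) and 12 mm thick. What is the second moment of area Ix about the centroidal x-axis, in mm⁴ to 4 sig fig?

Ix ≈ 9.087 × 10⁷ mm⁴

Treat the section as a set of non-overlapping primitives; coordinates are from the bounding-box lower-left.
Web: 18 × 290, A = 5 220 mm², y = 145 mm, Ī = 36 583 500 mm⁴.
Top flange (beyond web): 117 × 12, A = 1 404 mm², y = 284 mm, Ī = 16 848 mm⁴.
Bottom flange (beyond web): 117 × 12, A = 1 404 mm², y = 6 mm, Ī = 16 848 mm⁴.
By symmetry the centroid is at mid-height, ȳ = 145 mm.
Transfer each piece to the centroidal x-axis using Ī + A·d² with d = y − 145:
  web: d = 0 mm → contributes +36 583 500 mm⁴
  top flange (beyond web): d = 139 mm → contributes +27 143 532 mm⁴
  bottom flange (beyond web): d = -139 mm → contributes +27 143 532 mm⁴
Total I = 90 870 564 mm⁴.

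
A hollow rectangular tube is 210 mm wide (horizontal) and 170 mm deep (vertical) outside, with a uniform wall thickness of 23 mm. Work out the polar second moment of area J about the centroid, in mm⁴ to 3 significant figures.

Treat the section as a set of non-overlapping primitives; coordinates are from the bounding-box lower-left.
Outer rectangle: 210 × 170, A = 35 700 mm², y = 85 mm, Ī = 85 977 500 mm⁴.
Inner void (subtracted): 164 × 124, A = 20 336 mm², y = 85 mm, Ī = 26 057 195 mm⁴.
By symmetry the centroid is at mid-height, ȳ = 85 mm.
All pieces are centred on the centroidal x-axis, so I = ΣĪ (holes subtracted) = 59 920 305 mm⁴.
Repeating about the centroidal y-axis gives I_y = 85 617 745 mm⁴.
Polar second moment: J = I_x + I_y = 145 538 051 mm⁴.

J ≈ 1.46 × 10⁸ mm⁴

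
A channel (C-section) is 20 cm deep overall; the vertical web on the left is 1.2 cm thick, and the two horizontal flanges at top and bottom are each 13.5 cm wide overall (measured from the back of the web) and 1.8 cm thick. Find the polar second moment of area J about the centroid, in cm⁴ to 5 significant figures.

Treat the section as a set of non-overlapping primitives; coordinates are from the bounding-box lower-left.
Web: 1.2 × 20, A = 24 cm², y = 10 cm, Ī = 800 cm⁴.
Top flange (beyond web): 12.3 × 1.8, A = 22.14 cm², y = 19.1 cm, Ī = 5.9778 cm⁴.
Bottom flange (beyond web): 12.3 × 1.8, A = 22.14 cm², y = 0.9 cm, Ī = 5.9778 cm⁴.
By symmetry the centroid is at mid-height, ȳ = 10 cm.
Transfer each piece to the centroidal x-axis using Ī + A·d² with d = y − 10:
  web: d = 0 cm → contributes +800 cm⁴
  top flange (beyond web): d = 9.1 cm → contributes +1839.391 cm⁴
  bottom flange (beyond web): d = -9.1 cm → contributes +1839.391 cm⁴
Total I = 4478.782 cm⁴.
For the y-axis: x̄ = 4.977417 cm.
Repeating about the centroidal y-axis gives I_y = 1270.282 cm⁴.
Polar second moment: J = I_x + I_y = 5749.064 cm⁴.

J ≈ 5749.1 cm⁴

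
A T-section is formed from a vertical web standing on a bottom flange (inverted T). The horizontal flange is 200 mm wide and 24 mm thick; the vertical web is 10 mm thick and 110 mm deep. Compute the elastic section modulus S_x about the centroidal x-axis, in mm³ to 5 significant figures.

S_x ≈ 4.8917 × 10⁴ mm³

Break the section into simple shapes (no overlaps), measuring from the bottom-left corner of the bounding box.
Flange: 200 × 24, A = 4 800 mm², y = 12 mm, Ī = 230 400 mm⁴.
Web: 10 × 110, A = 1 100 mm², y = 79 mm, Ī = 1 109 167 mm⁴.
Centroid: ȳ = ΣA·y / ΣA = 24.49153 mm.
Transfer each piece to the centroidal x-axis using Ī + A·d² with d = y − 24.49153:
  flange: d = -12.49153 mm → contributes +979383.4 mm⁴
  web: d = 54.50847 mm → contributes +4 377 458 mm⁴
Total I = 5 356 841 mm⁴.
Extreme fibre distance c = 109.5085 mm; S = I/c = 48917.14 mm³.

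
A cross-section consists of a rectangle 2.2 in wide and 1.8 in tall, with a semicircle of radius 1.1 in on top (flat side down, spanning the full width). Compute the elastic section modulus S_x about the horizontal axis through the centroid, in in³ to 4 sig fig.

S_x ≈ 2.331 in³

Treat the section as a set of non-overlapping primitives; coordinates are from the bounding-box lower-left.
Rectangular body: 2.2 × 1.8, A = 3.96 in², y = 0.9 in, Ī = 1.0692 in⁴.
Semicircular cap: semicircle r = 1.1, A = 1.90066 in², y = 2.26685 in, Ī = 0.160695 in⁴.
Centroid: ȳ = ΣA·y / ΣA = 1.34328 in.
Transfer each piece to the horizontal axis through the centroid using Ī + A·d² with d = y − 1.34328:
  rectangular body: d = -0.443283 in → contributes +1.84734 in⁴
  semicircular cap: d = 0.923572 in → contributes +1.78193 in⁴
Total I = 3.62927 in⁴.
Extreme fibre distance c = 1.55672 in; S = I/c = 2.33136 in³.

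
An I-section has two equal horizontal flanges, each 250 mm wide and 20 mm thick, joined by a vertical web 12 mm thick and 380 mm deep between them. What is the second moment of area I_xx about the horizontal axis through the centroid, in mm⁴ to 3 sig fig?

I_xx ≈ 4.55 × 10⁸ mm⁴

Break the section into simple shapes (no overlaps), measuring from the bottom-left corner of the bounding box.
Bottom flange: 250 × 20, A = 5 000 mm², y = 10 mm, Ī = 166 667 mm⁴.
Web: 12 × 380, A = 4 560 mm², y = 210 mm, Ī = 54 872 000 mm⁴.
Top flange: 250 × 20, A = 5 000 mm², y = 410 mm, Ī = 166 667 mm⁴.
By symmetry the centroid is at mid-height, ȳ = 210 mm.
Transfer each piece to the horizontal axis through the centroid using Ī + A·d² with d = y − 210:
  bottom flange: d = -200 mm → contributes +200 166 667 mm⁴
  web: d = 0 mm → contributes +54 872 000 mm⁴
  top flange: d = 200 mm → contributes +200 166 667 mm⁴
Total I = 455 205 333 mm⁴.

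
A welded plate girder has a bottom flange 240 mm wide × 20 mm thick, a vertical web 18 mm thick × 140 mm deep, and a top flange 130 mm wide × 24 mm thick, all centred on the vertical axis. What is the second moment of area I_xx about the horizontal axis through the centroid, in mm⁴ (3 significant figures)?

I_xx ≈ 5.46 × 10⁷ mm⁴

Split into non-overlapping primitives; take the origin at the lower-left of the bounding box.
Bottom plate: 240 × 20, A = 4 800 mm², y = 10 mm, Ī = 160 000 mm⁴.
Web plate: 18 × 140, A = 2 520 mm², y = 90 mm, Ī = 4 116 000 mm⁴.
Top plate: 130 × 24, A = 3 120 mm², y = 172 mm, Ī = 149 760 mm⁴.
Centroid: ȳ = ΣA·y / ΣA = 77.724 mm.
Transfer each piece to the horizontal axis through the centroid using Ī + A·d² with d = y − 77.724:
  bottom plate: d = -67.724 mm → contributes +22 175 483 mm⁴
  web plate: d = 12.276 mm → contributes +4 495 756 mm⁴
  top plate: d = 94.276 mm → contributes +27 880 127 mm⁴
Total I = 54 551 366 mm⁴.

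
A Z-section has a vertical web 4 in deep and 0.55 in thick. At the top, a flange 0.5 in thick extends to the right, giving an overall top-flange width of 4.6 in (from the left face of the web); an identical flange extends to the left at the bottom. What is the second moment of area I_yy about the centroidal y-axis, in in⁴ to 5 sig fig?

I_yy ≈ 27.016 in⁴

Break the section into simple shapes (no overlaps), measuring from the bottom-left corner of the bounding box.
Web: 0.55 × 4, A = 2.2 in², x = 4.325 in, Ī = 0.05545833 in⁴.
Top flange (beyond web): 4.05 × 0.5, A = 2.025 in², x = 6.625 in, Ī = 2.767922 in⁴.
Bottom flange (beyond web): 4.05 × 0.5, A = 2.025 in², x = 2.025 in, Ī = 2.767922 in⁴.
Centroid: x̄ = ΣA·x / ΣA = 4.325 in.
Transfer each piece to the centroidal y-axis using Ī + A·d² with d = x − 4.325:
  web: d = 0 in → contributes +0.05545833 in⁴
  top flange (beyond web): d = 2.3 in → contributes +13.48017 in⁴
  bottom flange (beyond web): d = -2.3 in → contributes +13.48017 in⁴
Total I = 27.0158 in⁴.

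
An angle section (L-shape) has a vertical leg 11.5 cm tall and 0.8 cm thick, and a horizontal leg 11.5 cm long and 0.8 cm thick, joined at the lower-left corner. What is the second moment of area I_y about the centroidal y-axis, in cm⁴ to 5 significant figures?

Treat the section as a set of non-overlapping primitives; coordinates are from the bounding-box lower-left.
Vertical leg: 0.8 × 11.5, A = 9.2 cm², x = 0.4 cm, Ī = 0.4906667 cm⁴.
Horizontal leg (remainder): 10.7 × 0.8, A = 8.56 cm², x = 6.15 cm, Ī = 81.66953 cm⁴.
Centroid: x̄ = ΣA·x / ΣA = 3.171396 cm.
Transfer each piece to the centroidal y-axis using Ī + A·d² with d = x − 3.171396:
  vertical leg: d = -2.771396 cm → contributes +71.15254 cm⁴
  horizontal leg (remainder): d = 2.978604 cm → contributes +157.6145 cm⁴
Total I = 228.7671 cm⁴.

I_y ≈ 228.77 cm⁴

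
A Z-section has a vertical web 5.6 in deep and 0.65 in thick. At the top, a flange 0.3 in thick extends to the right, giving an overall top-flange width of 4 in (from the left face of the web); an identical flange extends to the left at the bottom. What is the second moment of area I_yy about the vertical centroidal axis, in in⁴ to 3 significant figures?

I_yy ≈ 10.0 in⁴

Decompose the section into non-overlapping parts with the origin at the bottom-left of its bounding rectangle.
Web: 0.65 × 5.6, A = 3.64 in², x = 3.675 in, Ī = 0.12816 in⁴.
Top flange (beyond web): 3.35 × 0.3, A = 1.005 in², x = 5.675 in, Ī = 0.93988 in⁴.
Bottom flange (beyond web): 3.35 × 0.3, A = 1.005 in², x = 1.675 in, Ī = 0.93988 in⁴.
Centroid: x̄ = ΣA·x / ΣA = 3.675 in.
Transfer each piece to the vertical centroidal axis using Ī + A·d² with d = x − 3.675:
  web: d = 0 in → contributes +0.12816 in⁴
  top flange (beyond web): d = 2 in → contributes +4.9599 in⁴
  bottom flange (beyond web): d = -2 in → contributes +4.9599 in⁴
Total I = 10.048 in⁴.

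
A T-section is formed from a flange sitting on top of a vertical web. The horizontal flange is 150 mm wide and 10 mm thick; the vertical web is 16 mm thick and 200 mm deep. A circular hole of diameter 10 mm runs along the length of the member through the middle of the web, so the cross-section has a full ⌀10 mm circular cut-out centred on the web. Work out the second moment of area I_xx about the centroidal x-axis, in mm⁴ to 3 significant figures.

I_xx ≈ 2.18 × 10⁷ mm⁴

Break the section into simple shapes (no overlaps), measuring from the bottom-left corner of the bounding box.
Flange: 150 × 10, A = 1 500 mm², y = 205 mm, Ī = 12 500 mm⁴.
Web: 16 × 200, A = 3 200 mm², y = 100 mm, Ī = 10 666 667 mm⁴.
Hole (subtracted): ⌀10, A = 78.54 mm², y = 100 mm, Ī = 490.87 mm⁴.
Centroid: ȳ = ΣA·y / ΣA = 134.08 mm.
Transfer each piece to the centroidal x-axis using Ī + A·d² with d = y − 134.08:
  flange: d = 70.92 mm → contributes +7 556 940 mm⁴
  web: d = -34.08 mm → contributes +14 383 325 mm⁴
  hole: d = -34.08 mm → contributes −91 711 mm⁴
Total I = 21 848 554 mm⁴.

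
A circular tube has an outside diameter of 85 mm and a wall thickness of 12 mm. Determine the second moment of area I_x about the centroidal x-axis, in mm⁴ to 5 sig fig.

Break the section into simple shapes (no overlaps), measuring from the bottom-left corner of the bounding box.
Outer circle: ⌀85, A = 5674.502 mm², y = 42.5 mm, Ī = 2 562 392 mm⁴.
Bore (subtracted): ⌀61, A = 2922.467 mm², y = 42.5 mm, Ī = 679656.1 mm⁴.
By symmetry the centroid is at mid-height, ȳ = 42.5 mm.
All pieces are centred on the centroidal x-axis, so I = ΣĪ (holes subtracted) = 1 882 736 mm⁴.

I_x ≈ 1.8827 × 10⁶ mm⁴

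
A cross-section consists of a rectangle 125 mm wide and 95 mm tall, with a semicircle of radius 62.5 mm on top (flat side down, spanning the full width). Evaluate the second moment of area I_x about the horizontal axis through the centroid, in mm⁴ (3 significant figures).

I_x ≈ 3.28 × 10⁷ mm⁴

Decompose the section into non-overlapping parts with the origin at the bottom-left of its bounding rectangle.
Rectangular body: 125 × 95, A = 11 875 mm², y = 47.5 mm, Ī = 8 930 990 mm⁴.
Semicircular cap: semicircle r = 62.5, A = 6135.9 mm², y = 121.53 mm, Ī = 1 674 758 mm⁴.
Centroid: ȳ = ΣA·y / ΣA = 72.719 mm.
Transfer each piece to the horizontal axis through the centroid using Ī + A·d² with d = y − 72.719:
  rectangular body: d = -25.219 mm → contributes +16 483 442 mm⁴
  semicircular cap: d = 48.807 mm → contributes +16 291 201 mm⁴
Total I = 32 774 643 mm⁴.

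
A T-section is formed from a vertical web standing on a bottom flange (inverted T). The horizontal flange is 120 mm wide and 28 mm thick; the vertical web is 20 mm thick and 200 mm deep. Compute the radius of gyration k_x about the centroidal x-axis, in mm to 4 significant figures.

k_x ≈ 71.17 mm

Split into non-overlapping primitives; take the origin at the lower-left of the bounding box.
Flange: 120 × 28, A = 3 360 mm², y = 14 mm, Ī = 219 520 mm⁴.
Web: 20 × 200, A = 4 000 mm², y = 128 mm, Ī = 13 333 333 mm⁴.
Centroid: ȳ = ΣA·y / ΣA = 75.9565 mm.
Transfer each piece to the centroidal x-axis using Ī + A·d² with d = y − 75.9565:
  flange: d = -61.9565 mm → contributes +13 117 252 mm⁴
  web: d = 52.0435 mm → contributes +24 167 428 mm⁴
Total I = 37 284 679 mm⁴.
Radius of gyration: k = √(I/A) = √(37 284 679 / 7 360) = 71.1748 mm.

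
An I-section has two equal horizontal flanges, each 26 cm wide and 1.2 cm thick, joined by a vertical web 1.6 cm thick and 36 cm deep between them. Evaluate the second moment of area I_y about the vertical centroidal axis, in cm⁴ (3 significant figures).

Split into non-overlapping primitives; take the origin at the lower-left of the bounding box.
Bottom flange: 26 × 1.2, A = 31.2 cm², x = 13 cm, Ī = 1757.6 cm⁴.
Web: 1.6 × 36, A = 57.6 cm², x = 13 cm, Ī = 12.288 cm⁴.
Top flange: 26 × 1.2, A = 31.2 cm², x = 13 cm, Ī = 1757.6 cm⁴.
By symmetry the centroid is at mid-width, x̄ = 13 cm.
All pieces are centred on the vertical centroidal axis, so I = ΣĪ = 3527.5 cm⁴.

I_y ≈ 3530 cm⁴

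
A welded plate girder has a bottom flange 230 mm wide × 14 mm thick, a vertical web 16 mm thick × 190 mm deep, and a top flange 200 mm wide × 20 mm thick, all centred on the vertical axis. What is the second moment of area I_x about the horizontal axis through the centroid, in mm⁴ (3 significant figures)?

Treat the section as a set of non-overlapping primitives; coordinates are from the bounding-box lower-left.
Bottom plate: 230 × 14, A = 3 220 mm², y = 7 mm, Ī = 52 593 mm⁴.
Web plate: 16 × 190, A = 3 040 mm², y = 109 mm, Ī = 9 145 333 mm⁴.
Top plate: 200 × 20, A = 4 000 mm², y = 214 mm, Ī = 133 333 mm⁴.
Centroid: ȳ = ΣA·y / ΣA = 117.92 mm.
Transfer each piece to the horizontal axis through the centroid using Ī + A·d² with d = y − 117.92:
  bottom plate: d = -110.92 mm → contributes +39 671 887 mm⁴
  web plate: d = -8.924 mm → contributes +9 387 431 mm⁴
  top plate: d = 96.076 mm → contributes +37 055 742 mm⁴
Total I = 86 115 061 mm⁴.

I_x ≈ 8.61 × 10⁷ mm⁴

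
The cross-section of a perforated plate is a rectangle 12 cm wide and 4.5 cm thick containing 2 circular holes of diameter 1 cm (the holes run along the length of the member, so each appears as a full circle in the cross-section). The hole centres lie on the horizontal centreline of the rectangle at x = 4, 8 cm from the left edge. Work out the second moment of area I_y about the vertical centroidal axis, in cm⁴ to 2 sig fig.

Decompose the section into non-overlapping parts with the origin at the bottom-left of its bounding rectangle.
Plate: 12 × 4.5, A = 54 cm², x = 6 cm, Ī = 648 cm⁴.
Hole 1 (subtracted): ⌀1, A = 0.7854 cm², x = 4 cm, Ī = 0.04909 cm⁴.
Hole 2 (subtracted): ⌀1, A = 0.7854 cm², x = 8 cm, Ī = 0.04909 cm⁴.
By symmetry the centroid is at mid-width, x̄ = 6 cm.
Transfer each piece to the vertical centroidal axis using Ī + A·d² with d = x − 6:
  plate: d = 0 cm → contributes +648 cm⁴
  hole 1: d = -2 cm → contributes −3.191 cm⁴
  hole 2: d = 2 cm → contributes −3.191 cm⁴
Total I = 641.6 cm⁴.

I_y ≈ 640 cm⁴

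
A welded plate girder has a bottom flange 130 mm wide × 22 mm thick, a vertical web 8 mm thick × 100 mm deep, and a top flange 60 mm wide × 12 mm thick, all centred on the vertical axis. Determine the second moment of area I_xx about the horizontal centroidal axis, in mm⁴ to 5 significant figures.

I_xx ≈ 9.5825 × 10⁶ mm⁴

Decompose the section into non-overlapping parts with the origin at the bottom-left of its bounding rectangle.
Bottom plate: 130 × 22, A = 2 860 mm², y = 11 mm, Ī = 115353.3 mm⁴.
Web plate: 8 × 100, A = 800 mm², y = 72 mm, Ī = 666666.7 mm⁴.
Top plate: 60 × 12, A = 720 mm², y = 128 mm, Ī = 8 640 mm⁴.
Centroid: ȳ = ΣA·y / ΣA = 41.37443 mm.
Transfer each piece to the horizontal centroidal axis using Ī + A·d² with d = y − 41.37443:
  bottom plate: d = -30.37443 mm → contributes +2 754 006 mm⁴
  web plate: d = 30.62557 mm → contributes +1 417 007 mm⁴
  top plate: d = 86.62557 mm → contributes +5 411 512 mm⁴
Total I = 9 582 526 mm⁴.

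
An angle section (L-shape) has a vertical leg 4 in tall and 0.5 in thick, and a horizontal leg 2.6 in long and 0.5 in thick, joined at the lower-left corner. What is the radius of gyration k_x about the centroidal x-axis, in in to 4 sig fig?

Decompose the section into non-overlapping parts with the origin at the bottom-left of its bounding rectangle.
Vertical leg: 0.5 × 4, A = 2 in², y = 2 in, Ī = 2.66667 in⁴.
Horizontal leg (remainder): 2.1 × 0.5, A = 1.05 in², y = 0.25 in, Ī = 0.021875 in⁴.
Centroid: ȳ = ΣA·y / ΣA = 1.39754 in.
Transfer each piece to the centroidal x-axis using Ī + A·d² with d = y − 1.39754:
  vertical leg: d = 0.602459 in → contributes +3.39258 in⁴
  horizontal leg (remainder): d = -1.14754 in → contributes +1.40457 in⁴
Total I = 4.79715 in⁴.
Radius of gyration: k = √(I/A) = √(4.79715 / 3.05) = 1.25413 in.

k_x ≈ 1.254 in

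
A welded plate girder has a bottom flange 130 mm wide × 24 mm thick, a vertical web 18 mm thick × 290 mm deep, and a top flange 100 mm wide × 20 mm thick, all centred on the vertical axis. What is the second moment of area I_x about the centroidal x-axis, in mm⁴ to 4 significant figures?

I_x ≈ 1.586 × 10⁸ mm⁴

Treat the section as a set of non-overlapping primitives; coordinates are from the bounding-box lower-left.
Bottom plate: 130 × 24, A = 3 120 mm², y = 12 mm, Ī = 149 760 mm⁴.
Web plate: 18 × 290, A = 5 220 mm², y = 169 mm, Ī = 36 583 500 mm⁴.
Top plate: 100 × 20, A = 2 000 mm², y = 324 mm, Ī = 66666.7 mm⁴.
Centroid: ȳ = ΣA·y / ΣA = 151.607 mm.
Transfer each piece to the centroidal x-axis using Ī + A·d² with d = y − 151.607:
  bottom plate: d = -139.607 mm → contributes +60 959 222 mm⁴
  web plate: d = 17.3926 mm → contributes +38 162 572 mm⁴
  top plate: d = 172.393 mm → contributes +59 505 118 mm⁴
Total I = 158 626 913 mm⁴.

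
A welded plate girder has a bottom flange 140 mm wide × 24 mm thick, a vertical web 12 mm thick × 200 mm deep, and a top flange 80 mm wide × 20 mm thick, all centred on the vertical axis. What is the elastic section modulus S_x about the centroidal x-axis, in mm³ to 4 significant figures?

Treat the section as a set of non-overlapping primitives; coordinates are from the bounding-box lower-left.
Bottom plate: 140 × 24, A = 3 360 mm², y = 12 mm, Ī = 161 280 mm⁴.
Web plate: 12 × 200, A = 2 400 mm², y = 124 mm, Ī = 8 000 000 mm⁴.
Top plate: 80 × 20, A = 1 600 mm², y = 234 mm, Ī = 53333.3 mm⁴.
Centroid: ȳ = ΣA·y / ΣA = 96.7826 mm.
Transfer each piece to the centroidal x-axis using Ī + A·d² with d = y − 96.7826:
  bottom plate: d = -84.7826 mm → contributes +24 313 265 mm⁴
  web plate: d = 27.2174 mm → contributes +9 777 887 mm⁴
  top plate: d = 137.217 mm → contributes +30 179 113 mm⁴
Total I = 64 270 266 mm⁴.
Extreme fibre distance c = 147.217 mm; S = I/c = 436 567 mm³.

S_x ≈ 4.366 × 10⁵ mm³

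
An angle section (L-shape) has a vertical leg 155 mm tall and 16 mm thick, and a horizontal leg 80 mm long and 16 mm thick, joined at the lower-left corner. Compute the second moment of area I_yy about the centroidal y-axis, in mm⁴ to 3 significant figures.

I_yy ≈ 1.56 × 10⁶ mm⁴

Treat the section as a set of non-overlapping primitives; coordinates are from the bounding-box lower-left.
Vertical leg: 16 × 155, A = 2 480 mm², x = 8 mm, Ī = 52 907 mm⁴.
Horizontal leg (remainder): 64 × 16, A = 1 024 mm², x = 48 mm, Ī = 349 525 mm⁴.
Centroid: x̄ = ΣA·x / ΣA = 19.689 mm.
Transfer each piece to the centroidal y-axis using Ī + A·d² with d = x − 19.689:
  vertical leg: d = -11.689 mm → contributes +391 785 mm⁴
  horizontal leg (remainder): d = 28.311 mm → contributes +1 170 246 mm⁴
Total I = 1 562 030 mm⁴.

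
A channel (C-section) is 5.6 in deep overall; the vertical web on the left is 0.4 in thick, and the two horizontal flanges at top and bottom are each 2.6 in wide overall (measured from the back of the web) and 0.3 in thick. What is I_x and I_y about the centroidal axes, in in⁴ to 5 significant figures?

I_x ≈ 15.133 in⁴, I_y ≈ 1.9659 in⁴

Break the section into simple shapes (no overlaps), measuring from the bottom-left corner of the bounding box.
Web: 0.4 × 5.6, A = 2.24 in², y = 2.8 in, Ī = 5.853867 in⁴.
Top flange (beyond web): 2.2 × 0.3, A = 0.66 in², y = 5.45 in, Ī = 0.00495 in⁴.
Bottom flange (beyond web): 2.2 × 0.3, A = 0.66 in², y = 0.15 in, Ī = 0.00495 in⁴.
By symmetry the centroid is at mid-height, ȳ = 2.8 in.
Transfer each piece to the centroidal x-axis using Ī + A·d² with d = y − 2.8:
  web: d = 0 in → contributes +5.853867 in⁴
  top flange (beyond web): d = 2.65 in → contributes +4.6398 in⁴
  bottom flange (beyond web): d = -2.65 in → contributes +4.6398 in⁴
Total I = 15.13347 in⁴.
For the y-axis: x̄ = 0.6820225 in.
Repeating about the centroidal y-axis gives I_y = 1.965916 in⁴.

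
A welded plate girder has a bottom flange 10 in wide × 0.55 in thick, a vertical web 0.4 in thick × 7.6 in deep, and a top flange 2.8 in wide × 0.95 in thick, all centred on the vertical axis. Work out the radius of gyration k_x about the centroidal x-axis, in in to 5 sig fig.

k_x ≈ 3.5861 in

Decompose the section into non-overlapping parts with the origin at the bottom-left of its bounding rectangle.
Bottom plate: 10 × 0.55, A = 5.5 in², y = 0.275 in, Ī = 0.1386458 in⁴.
Web plate: 0.4 × 7.6, A = 3.04 in², y = 4.35 in, Ī = 14.63253 in⁴.
Top plate: 2.8 × 0.95, A = 2.66 in², y = 8.625 in, Ī = 0.2000542 in⁴.
Centroid: ȳ = ΣA·y / ΣA = 3.364196 in.
Transfer each piece to the centroidal x-axis using Ī + A·d² with d = y − 3.364196:
  bottom plate: d = -3.089196 in → contributes +52.62589 in⁴
  web plate: d = 0.9858036 in → contributes +17.58683 in⁴
  top plate: d = 5.260804 in → contributes +73.81836 in⁴
Total I = 144.0311 in⁴.
Radius of gyration: k = √(I/A) = √(144.0311 / 11.2) = 3.586073 in.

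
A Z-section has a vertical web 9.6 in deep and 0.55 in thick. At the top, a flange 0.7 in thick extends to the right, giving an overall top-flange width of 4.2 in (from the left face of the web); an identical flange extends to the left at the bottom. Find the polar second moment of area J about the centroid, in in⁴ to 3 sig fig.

J ≈ 170 in⁴

Treat the section as a set of non-overlapping primitives; coordinates are from the bounding-box lower-left.
Web: 0.55 × 9.6, A = 5.28 in², y = 4.8 in, Ī = 40.55 in⁴.
Top flange (beyond web): 3.65 × 0.7, A = 2.555 in², y = 9.25 in, Ī = 0.10433 in⁴.
Bottom flange (beyond web): 3.65 × 0.7, A = 2.555 in², y = 0.35 in, Ī = 0.10433 in⁴.
Centroid: ȳ = ΣA·y / ΣA = 4.8 in.
Transfer each piece to the centroidal x-axis using Ī + A·d² with d = y − 4.8:
  web: d = 0 in → contributes +40.55 in⁴
  top flange (beyond web): d = 4.45 in → contributes +50.7 in⁴
  bottom flange (beyond web): d = -4.45 in → contributes +50.7 in⁴
Total I = 141.95 in⁴.
For the y-axis: x̄ = 3.925 in.
Repeating about the centroidal y-axis gives I_y = 28.341 in⁴.
Polar second moment: J = I_x + I_y = 170.29 in⁴.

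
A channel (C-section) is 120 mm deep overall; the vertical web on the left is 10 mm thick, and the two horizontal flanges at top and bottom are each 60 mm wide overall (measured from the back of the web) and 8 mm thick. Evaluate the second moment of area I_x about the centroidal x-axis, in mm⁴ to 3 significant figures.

I_x ≈ 3.95 × 10⁶ mm⁴

Treat the section as a set of non-overlapping primitives; coordinates are from the bounding-box lower-left.
Web: 10 × 120, A = 1 200 mm², y = 60 mm, Ī = 1 440 000 mm⁴.
Top flange (beyond web): 50 × 8, A = 400 mm², y = 116 mm, Ī = 2133.3 mm⁴.
Bottom flange (beyond web): 50 × 8, A = 400 mm², y = 4 mm, Ī = 2133.3 mm⁴.
By symmetry the centroid is at mid-height, ȳ = 60 mm.
Transfer each piece to the centroidal x-axis using Ī + A·d² with d = y − 60:
  web: d = 0 mm → contributes +1 440 000 mm⁴
  top flange (beyond web): d = 56 mm → contributes +1 256 533 mm⁴
  bottom flange (beyond web): d = -56 mm → contributes +1 256 533 mm⁴
Total I = 3 953 067 mm⁴.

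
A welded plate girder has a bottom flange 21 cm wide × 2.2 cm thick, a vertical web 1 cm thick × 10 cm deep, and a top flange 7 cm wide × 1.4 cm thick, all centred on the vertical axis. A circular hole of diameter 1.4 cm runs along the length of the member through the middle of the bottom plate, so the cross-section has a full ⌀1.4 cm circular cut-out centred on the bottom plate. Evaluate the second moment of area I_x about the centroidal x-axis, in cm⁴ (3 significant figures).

I_x ≈ 1360 cm⁴

Break the section into simple shapes (no overlaps), measuring from the bottom-left corner of the bounding box.
Bottom plate: 21 × 2.2, A = 46.2 cm², y = 1.1 cm, Ī = 18.634 cm⁴.
Web plate: 1 × 10, A = 10 cm², y = 7.2 cm, Ī = 83.333 cm⁴.
Top plate: 7 × 1.4, A = 9.8 cm², y = 12.9 cm, Ī = 1.6007 cm⁴.
Hole (subtracted): ⌀1.4, A = 1.5394 cm², y = 1.1 cm, Ī = 0.18857 cm⁴.
Centroid: ȳ = ΣA·y / ΣA = 3.8403 cm.
Transfer each piece to the centroidal x-axis using Ī + A·d² with d = y − 3.8403:
  bottom plate: d = -2.7403 cm → contributes +365.56 cm⁴
  web plate: d = 3.3597 cm → contributes +196.21 cm⁴
  top plate: d = 9.0597 cm → contributes +805.97 cm⁴
  hole: d = -2.7403 cm → contributes −11.748 cm⁴
Total I = 1 356 cm⁴.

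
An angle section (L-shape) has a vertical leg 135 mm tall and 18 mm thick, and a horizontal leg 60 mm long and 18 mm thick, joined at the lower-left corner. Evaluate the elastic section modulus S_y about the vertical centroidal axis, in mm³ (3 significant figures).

Decompose the section into non-overlapping parts with the origin at the bottom-left of its bounding rectangle.
Vertical leg: 18 × 135, A = 2 430 mm², x = 9 mm, Ī = 65 610 mm⁴.
Horizontal leg (remainder): 42 × 18, A = 756 mm², x = 39 mm, Ī = 111 132 mm⁴.
Centroid: x̄ = ΣA·x / ΣA = 16.119 mm.
Transfer each piece to the vertical centroidal axis using Ī + A·d² with d = x − 16.119:
  vertical leg: d = -7.1186 mm → contributes +188 750 mm⁴
  horizontal leg (remainder): d = 22.881 mm → contributes +506 941 mm⁴
Total I = 695 691 mm⁴.
Extreme fibre distance c = 43.881 mm; S = I/c = 15 854 mm³.

S_y ≈ 1.59 × 10⁴ mm³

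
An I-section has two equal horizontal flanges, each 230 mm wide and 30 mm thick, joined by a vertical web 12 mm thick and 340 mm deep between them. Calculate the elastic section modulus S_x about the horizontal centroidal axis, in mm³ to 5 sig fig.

Split into non-overlapping primitives; take the origin at the lower-left of the bounding box.
Bottom flange: 230 × 30, A = 6 900 mm², y = 15 mm, Ī = 517 500 mm⁴.
Web: 12 × 340, A = 4 080 mm², y = 200 mm, Ī = 39 304 000 mm⁴.
Top flange: 230 × 30, A = 6 900 mm², y = 385 mm, Ī = 517 500 mm⁴.
By symmetry the centroid is at mid-height, ȳ = 200 mm.
Transfer each piece to the horizontal centroidal axis using Ī + A·d² with d = y − 200:
  bottom flange: d = -185 mm → contributes +236 670 000 mm⁴
  web: d = 0 mm → contributes +39 304 000 mm⁴
  top flange: d = 185 mm → contributes +236 670 000 mm⁴
Total I = 512 644 000 mm⁴.
Extreme fibre distance c = 200 mm; S = I/c = 2 563 220 mm³.

S_x ≈ 2.5632 × 10⁶ mm³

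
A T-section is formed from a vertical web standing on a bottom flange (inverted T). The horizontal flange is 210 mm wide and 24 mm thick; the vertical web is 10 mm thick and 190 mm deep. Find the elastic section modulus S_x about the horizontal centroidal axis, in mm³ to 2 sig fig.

S_x ≈ 1.3 × 10⁵ mm³

Treat the section as a set of non-overlapping primitives; coordinates are from the bounding-box lower-left.
Flange: 210 × 24, A = 5 040 mm², y = 12 mm, Ī = 241 920 mm⁴.
Web: 10 × 190, A = 1 900 mm², y = 119 mm, Ī = 5 715 833 mm⁴.
Centroid: ȳ = ΣA·y / ΣA = 41.29 mm.
Transfer each piece to the horizontal centroidal axis using Ī + A·d² with d = y − 41.29:
  flange: d = -29.29 mm → contributes +4 566 922 mm⁴
  web: d = 77.71 mm → contributes +17 188 471 mm⁴
Total I = 21 755 394 mm⁴.
Extreme fibre distance c = 172.7 mm; S = I/c = 125 968 mm³.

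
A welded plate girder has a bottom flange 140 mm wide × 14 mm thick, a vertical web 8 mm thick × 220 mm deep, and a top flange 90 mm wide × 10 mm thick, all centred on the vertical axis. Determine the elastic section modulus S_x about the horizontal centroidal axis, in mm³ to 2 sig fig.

Break the section into simple shapes (no overlaps), measuring from the bottom-left corner of the bounding box.
Bottom plate: 140 × 14, A = 1 960 mm², y = 7 mm, Ī = 32 013 mm⁴.
Web plate: 8 × 220, A = 1 760 mm², y = 124 mm, Ī = 7 098 667 mm⁴.
Top plate: 90 × 10, A = 900 mm², y = 239 mm, Ī = 7 500 mm⁴.
Centroid: ȳ = ΣA·y / ΣA = 96.77 mm.
Transfer each piece to the horizontal centroidal axis using Ī + A·d² with d = y − 96.77:
  bottom plate: d = -89.77 mm → contributes +15 825 648 mm⁴
  web plate: d = 27.23 mm → contributes +8 404 020 mm⁴
  top plate: d = 142.2 mm → contributes +18 214 900 mm⁴
Total I = 42 444 568 mm⁴.
Extreme fibre distance c = 147.2 mm; S = I/c = 288 280 mm³.

S_x ≈ 2.9 × 10⁵ mm³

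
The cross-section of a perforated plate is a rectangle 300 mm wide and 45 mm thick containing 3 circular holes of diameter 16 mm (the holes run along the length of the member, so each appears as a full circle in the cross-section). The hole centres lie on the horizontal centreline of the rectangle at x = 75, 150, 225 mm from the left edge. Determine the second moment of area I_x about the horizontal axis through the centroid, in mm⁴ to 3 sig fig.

I_x ≈ 2.27 × 10⁶ mm⁴

Split into non-overlapping primitives; take the origin at the lower-left of the bounding box.
Plate: 300 × 45, A = 13 500 mm², y = 22.5 mm, Ī = 2 278 125 mm⁴.
Hole 1 (subtracted): ⌀16, A = 201.06 mm², y = 22.5 mm, Ī = 3 217 mm⁴.
Hole 2 (subtracted): ⌀16, A = 201.06 mm², y = 22.5 mm, Ī = 3 217 mm⁴.
Hole 3 (subtracted): ⌀16, A = 201.06 mm², y = 22.5 mm, Ī = 3 217 mm⁴.
By symmetry the centroid is at mid-height, ȳ = 22.5 mm.
All pieces are centred on the horizontal axis through the centroid, so I = ΣĪ (holes subtracted) = 2 268 474 mm⁴.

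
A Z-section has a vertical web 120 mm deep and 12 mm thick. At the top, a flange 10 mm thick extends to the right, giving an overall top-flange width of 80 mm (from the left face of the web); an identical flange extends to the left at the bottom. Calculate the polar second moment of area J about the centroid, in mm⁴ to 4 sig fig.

J ≈ 8.571 × 10⁶ mm⁴

Decompose the section into non-overlapping parts with the origin at the bottom-left of its bounding rectangle.
Web: 12 × 120, A = 1 440 mm², y = 60 mm, Ī = 1 728 000 mm⁴.
Top flange (beyond web): 68 × 10, A = 680 mm², y = 115 mm, Ī = 5666.67 mm⁴.
Bottom flange (beyond web): 68 × 10, A = 680 mm², y = 5 mm, Ī = 5666.67 mm⁴.
Centroid: ȳ = ΣA·y / ΣA = 60 mm.
Transfer each piece to the centroidal x-axis using Ī + A·d² with d = y − 60:
  web: d = 0 mm → contributes +1 728 000 mm⁴
  top flange (beyond web): d = 55 mm → contributes +2 062 667 mm⁴
  bottom flange (beyond web): d = -55 mm → contributes +2 062 667 mm⁴
Total I = 5 853 333 mm⁴.
For the y-axis: x̄ = 74 mm.
Repeating about the centroidal y-axis gives I_y = 2 717 333 mm⁴.
Polar second moment: J = I_x + I_y = 8 570 667 mm⁴.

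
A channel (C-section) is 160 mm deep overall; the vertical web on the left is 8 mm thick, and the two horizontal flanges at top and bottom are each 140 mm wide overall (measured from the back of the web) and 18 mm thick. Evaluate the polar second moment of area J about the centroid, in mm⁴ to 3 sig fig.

Treat the section as a set of non-overlapping primitives; coordinates are from the bounding-box lower-left.
Web: 8 × 160, A = 1 280 mm², y = 80 mm, Ī = 2 730 667 mm⁴.
Top flange (beyond web): 132 × 18, A = 2 376 mm², y = 151 mm, Ī = 64 152 mm⁴.
Bottom flange (beyond web): 132 × 18, A = 2 376 mm², y = 9 mm, Ī = 64 152 mm⁴.
By symmetry the centroid is at mid-height, ȳ = 80 mm.
Transfer each piece to the centroidal x-axis using Ī + A·d² with d = y − 80:
  web: d = 0 mm → contributes +2 730 667 mm⁴
  top flange (beyond web): d = 71 mm → contributes +12 041 568 mm⁴
  bottom flange (beyond web): d = -71 mm → contributes +12 041 568 mm⁴
Total I = 26 813 803 mm⁴.
For the y-axis: x̄ = 59.146 mm.
Repeating about the centroidal y-axis gives I_y = 11 847 802 mm⁴.
Polar second moment: J = I_x + I_y = 38 661 605 mm⁴.

J ≈ 3.87 × 10⁷ mm⁴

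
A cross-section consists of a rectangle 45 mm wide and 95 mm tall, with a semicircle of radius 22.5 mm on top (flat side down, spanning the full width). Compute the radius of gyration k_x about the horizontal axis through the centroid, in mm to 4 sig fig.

k_x ≈ 32.71 mm

Break the section into simple shapes (no overlaps), measuring from the bottom-left corner of the bounding box.
Rectangular body: 45 × 95, A = 4 275 mm², y = 47.5 mm, Ī = 3 215 156 mm⁴.
Semicircular cap: semicircle r = 22.5, A = 795.216 mm², y = 104.549 mm, Ī = 28129.5 mm⁴.
Centroid: ȳ = ΣA·y / ΣA = 56.4476 mm.
Transfer each piece to the horizontal axis through the centroid using Ī + A·d² with d = y − 56.4476:
  rectangular body: d = -8.94765 mm → contributes +3 557 414 mm⁴
  semicircular cap: d = 48.1017 mm → contributes +1 868 075 mm⁴
Total I = 5 425 489 mm⁴.
Radius of gyration: k = √(I/A) = √(5 425 489 / 5070.22) = 32.7119 mm.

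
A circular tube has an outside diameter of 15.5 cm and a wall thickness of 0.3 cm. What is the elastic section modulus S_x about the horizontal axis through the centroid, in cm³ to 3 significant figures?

Split into non-overlapping primitives; take the origin at the lower-left of the bounding box.
Outer circle: ⌀15.5, A = 188.69 cm², y = 7.75 cm, Ī = 2833.3 cm⁴.
Bore (subtracted): ⌀14.9, A = 174.37 cm², y = 7.75 cm, Ī = 2419.4 cm⁴.
By symmetry the centroid is at mid-height, ȳ = 7.75 cm.
All pieces are centred on the horizontal axis through the centroid, so I = ΣĪ (holes subtracted) = 413.89 cm⁴.
Extreme fibre distance c = 7.75 cm; S = I/c = 53.405 cm³.

S_x ≈ 53.4 cm³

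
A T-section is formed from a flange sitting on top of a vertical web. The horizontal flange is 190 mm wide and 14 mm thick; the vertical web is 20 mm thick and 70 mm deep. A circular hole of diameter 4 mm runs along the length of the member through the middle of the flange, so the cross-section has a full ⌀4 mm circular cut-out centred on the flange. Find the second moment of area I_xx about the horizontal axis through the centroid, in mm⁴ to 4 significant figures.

Split into non-overlapping primitives; take the origin at the lower-left of the bounding box.
Flange: 190 × 14, A = 2 660 mm², y = 77 mm, Ī = 43446.7 mm⁴.
Web: 20 × 70, A = 1 400 mm², y = 35 mm, Ī = 571 667 mm⁴.
Hole (subtracted): ⌀4, A = 12.5664 mm², y = 77 mm, Ī = 12.5664 mm⁴.
Centroid: ȳ = ΣA·y / ΣA = 62.4723 mm.
Transfer each piece to the horizontal axis through the centroid using Ī + A·d² with d = y − 62.4723:
  flange: d = 14.5277 mm → contributes +604 852 mm⁴
  web: d = -27.4723 mm → contributes +1 628 283 mm⁴
  hole: d = 14.5277 mm → contributes −2664.76 mm⁴
Total I = 2 230 471 mm⁴.

I_xx ≈ 2.230 × 10⁶ mm⁴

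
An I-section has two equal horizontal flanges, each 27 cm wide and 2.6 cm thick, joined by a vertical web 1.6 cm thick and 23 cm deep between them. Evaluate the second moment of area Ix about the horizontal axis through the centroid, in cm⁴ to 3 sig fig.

Break the section into simple shapes (no overlaps), measuring from the bottom-left corner of the bounding box.
Bottom flange: 27 × 2.6, A = 70.2 cm², y = 1.3 cm, Ī = 39.546 cm⁴.
Web: 1.6 × 23, A = 36.8 cm², y = 14.1 cm, Ī = 1622.3 cm⁴.
Top flange: 27 × 2.6, A = 70.2 cm², y = 26.9 cm, Ī = 39.546 cm⁴.
By symmetry the centroid is at mid-height, ȳ = 14.1 cm.
Transfer each piece to the horizontal axis through the centroid using Ī + A·d² with d = y − 14.1:
  bottom flange: d = -12.8 cm → contributes +11 541 cm⁴
  web: d = 0 cm → contributes +1622.3 cm⁴
  top flange: d = 12.8 cm → contributes +11 541 cm⁴
Total I = 24 704 cm⁴.

Ix ≈ 2.47 × 10⁴ cm⁴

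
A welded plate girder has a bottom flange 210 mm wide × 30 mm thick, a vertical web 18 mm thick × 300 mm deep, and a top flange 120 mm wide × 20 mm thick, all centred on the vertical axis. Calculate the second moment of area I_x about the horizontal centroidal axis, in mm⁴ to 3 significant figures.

Treat the section as a set of non-overlapping primitives; coordinates are from the bounding-box lower-left.
Bottom plate: 210 × 30, A = 6 300 mm², y = 15 mm, Ī = 472 500 mm⁴.
Web plate: 18 × 300, A = 5 400 mm², y = 180 mm, Ī = 40 500 000 mm⁴.
Top plate: 120 × 20, A = 2 400 mm², y = 340 mm, Ī = 80 000 mm⁴.
Centroid: ȳ = ΣA·y / ΣA = 133.51 mm.
Transfer each piece to the horizontal centroidal axis using Ī + A·d² with d = y − 133.51:
  bottom plate: d = -118.51 mm → contributes +88 954 560 mm⁴
  web plate: d = 46.489 mm → contributes +52 170 808 mm⁴
  top plate: d = 206.49 mm → contributes +102 410 856 mm⁴
Total I = 243 536 223 mm⁴.

I_x ≈ 2.44 × 10⁸ mm⁴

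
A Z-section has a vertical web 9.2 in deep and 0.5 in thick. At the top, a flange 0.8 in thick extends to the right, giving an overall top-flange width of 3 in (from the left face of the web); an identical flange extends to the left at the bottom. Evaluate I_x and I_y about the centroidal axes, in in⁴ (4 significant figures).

I_x ≈ 103.2 in⁴, I_y ≈ 11.18 in⁴

Split into non-overlapping primitives; take the origin at the lower-left of the bounding box.
Web: 0.5 × 9.2, A = 4.6 in², y = 4.6 in, Ī = 32.4453 in⁴.
Top flange (beyond web): 2.5 × 0.8, A = 2 in², y = 8.8 in, Ī = 0.106667 in⁴.
Bottom flange (beyond web): 2.5 × 0.8, A = 2 in², y = 0.4 in, Ī = 0.106667 in⁴.
Centroid: ȳ = ΣA·y / ΣA = 4.6 in.
Transfer each piece to the centroidal x-axis using Ī + A·d² with d = y − 4.6:
  web: d = 0 in → contributes +32.4453 in⁴
  top flange (beyond web): d = 4.2 in → contributes +35.3867 in⁴
  bottom flange (beyond web): d = -4.2 in → contributes +35.3867 in⁴
Total I = 103.219 in⁴.
For the y-axis: x̄ = 2.75 in.
Repeating about the centroidal y-axis gives I_y = 11.1792 in⁴.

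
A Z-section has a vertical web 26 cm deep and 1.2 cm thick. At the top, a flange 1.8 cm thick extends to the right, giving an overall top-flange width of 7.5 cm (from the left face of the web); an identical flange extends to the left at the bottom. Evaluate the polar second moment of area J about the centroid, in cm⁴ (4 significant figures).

Split into non-overlapping primitives; take the origin at the lower-left of the bounding box.
Web: 1.2 × 26, A = 31.2 cm², y = 13 cm, Ī = 1757.6 cm⁴.
Top flange (beyond web): 6.3 × 1.8, A = 11.34 cm², y = 25.1 cm, Ī = 3.0618 cm⁴.
Bottom flange (beyond web): 6.3 × 1.8, A = 11.34 cm², y = 0.9 cm, Ī = 3.0618 cm⁴.
Centroid: ȳ = ΣA·y / ΣA = 13 cm.
Transfer each piece to the centroidal x-axis using Ī + A·d² with d = y − 13:
  web: d = 0 cm → contributes +1757.6 cm⁴
  top flange (beyond web): d = 12.1 cm → contributes +1663.35 cm⁴
  bottom flange (beyond web): d = -12.1 cm → contributes +1663.35 cm⁴
Total I = 5084.3 cm⁴.
For the y-axis: x̄ = 6.9 cm.
Repeating about the centroidal y-axis gives I_y = 397.696 cm⁴.
Polar second moment: J = I_x + I_y = 5 482 cm⁴.

J ≈ 5482 cm⁴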